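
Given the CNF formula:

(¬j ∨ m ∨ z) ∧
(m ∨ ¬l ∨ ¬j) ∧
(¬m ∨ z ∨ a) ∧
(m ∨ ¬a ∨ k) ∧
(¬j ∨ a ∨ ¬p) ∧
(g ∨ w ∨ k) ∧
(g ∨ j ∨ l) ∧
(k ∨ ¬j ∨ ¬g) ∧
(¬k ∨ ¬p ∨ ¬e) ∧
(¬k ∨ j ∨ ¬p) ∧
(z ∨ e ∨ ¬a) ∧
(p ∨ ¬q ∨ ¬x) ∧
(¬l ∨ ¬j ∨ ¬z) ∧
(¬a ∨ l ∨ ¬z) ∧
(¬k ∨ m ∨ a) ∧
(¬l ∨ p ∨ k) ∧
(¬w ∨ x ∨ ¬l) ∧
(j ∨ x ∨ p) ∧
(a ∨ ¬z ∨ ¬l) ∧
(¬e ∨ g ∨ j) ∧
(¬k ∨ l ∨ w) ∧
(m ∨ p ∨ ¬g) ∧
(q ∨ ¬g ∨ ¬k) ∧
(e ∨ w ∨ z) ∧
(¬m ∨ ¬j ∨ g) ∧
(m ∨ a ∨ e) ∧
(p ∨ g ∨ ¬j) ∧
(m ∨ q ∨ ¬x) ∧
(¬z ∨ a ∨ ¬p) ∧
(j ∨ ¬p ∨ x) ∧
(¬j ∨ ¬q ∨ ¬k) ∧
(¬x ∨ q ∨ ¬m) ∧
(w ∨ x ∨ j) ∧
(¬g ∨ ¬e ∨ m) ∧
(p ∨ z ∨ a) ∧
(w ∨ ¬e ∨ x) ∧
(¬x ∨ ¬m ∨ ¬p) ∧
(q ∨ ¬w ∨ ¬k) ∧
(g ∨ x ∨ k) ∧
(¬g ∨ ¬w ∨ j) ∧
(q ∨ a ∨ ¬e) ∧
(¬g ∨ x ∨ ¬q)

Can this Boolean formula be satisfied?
No

No, the formula is not satisfiable.

No assignment of truth values to the variables can make all 42 clauses true simultaneously.

The formula is UNSAT (unsatisfiable).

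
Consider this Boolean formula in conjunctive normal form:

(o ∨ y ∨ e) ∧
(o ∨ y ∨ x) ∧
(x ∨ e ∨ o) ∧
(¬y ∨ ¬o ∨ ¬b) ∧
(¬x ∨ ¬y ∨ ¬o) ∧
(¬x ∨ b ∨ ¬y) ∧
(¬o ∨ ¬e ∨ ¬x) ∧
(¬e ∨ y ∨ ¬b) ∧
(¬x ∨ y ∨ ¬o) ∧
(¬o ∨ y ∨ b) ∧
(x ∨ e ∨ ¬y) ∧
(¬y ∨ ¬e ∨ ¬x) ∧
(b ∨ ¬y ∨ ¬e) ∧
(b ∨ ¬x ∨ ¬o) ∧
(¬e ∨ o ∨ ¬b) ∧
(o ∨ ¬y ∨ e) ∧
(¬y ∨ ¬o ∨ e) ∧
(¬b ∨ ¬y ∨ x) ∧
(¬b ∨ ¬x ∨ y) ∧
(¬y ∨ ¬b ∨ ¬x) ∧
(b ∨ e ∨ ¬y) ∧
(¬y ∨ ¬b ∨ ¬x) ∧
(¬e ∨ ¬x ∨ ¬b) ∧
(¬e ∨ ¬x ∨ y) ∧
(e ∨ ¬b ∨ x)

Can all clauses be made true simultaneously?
No

No, the formula is not satisfiable.

No assignment of truth values to the variables can make all 25 clauses true simultaneously.

The formula is UNSAT (unsatisfiable).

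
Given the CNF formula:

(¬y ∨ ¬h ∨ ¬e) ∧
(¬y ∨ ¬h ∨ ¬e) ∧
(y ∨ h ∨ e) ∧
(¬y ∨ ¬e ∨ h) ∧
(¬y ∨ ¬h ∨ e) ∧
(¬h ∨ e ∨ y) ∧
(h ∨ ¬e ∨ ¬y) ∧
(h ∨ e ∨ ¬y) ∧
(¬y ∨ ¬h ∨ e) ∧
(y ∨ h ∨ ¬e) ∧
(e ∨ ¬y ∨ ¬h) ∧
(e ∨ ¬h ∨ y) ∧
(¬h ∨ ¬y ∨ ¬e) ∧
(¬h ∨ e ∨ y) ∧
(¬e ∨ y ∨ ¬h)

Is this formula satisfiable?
No

No, the formula is not satisfiable.

No assignment of truth values to the variables can make all 15 clauses true simultaneously.

The formula is UNSAT (unsatisfiable).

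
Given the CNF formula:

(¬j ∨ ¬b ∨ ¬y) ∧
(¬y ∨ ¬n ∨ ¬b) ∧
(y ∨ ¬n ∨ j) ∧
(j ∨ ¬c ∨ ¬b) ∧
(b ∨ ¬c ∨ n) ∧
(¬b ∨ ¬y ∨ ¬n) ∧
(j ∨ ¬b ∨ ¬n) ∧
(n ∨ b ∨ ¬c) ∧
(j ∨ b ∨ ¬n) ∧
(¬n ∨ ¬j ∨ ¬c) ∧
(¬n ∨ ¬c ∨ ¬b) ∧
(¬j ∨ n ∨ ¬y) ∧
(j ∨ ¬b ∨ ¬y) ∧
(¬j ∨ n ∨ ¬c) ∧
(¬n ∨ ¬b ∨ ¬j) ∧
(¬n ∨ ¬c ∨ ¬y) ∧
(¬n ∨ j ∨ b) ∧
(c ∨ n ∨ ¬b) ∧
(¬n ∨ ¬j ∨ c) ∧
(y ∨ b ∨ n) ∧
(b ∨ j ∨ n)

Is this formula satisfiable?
No

No, the formula is not satisfiable.

No assignment of truth values to the variables can make all 21 clauses true simultaneously.

The formula is UNSAT (unsatisfiable).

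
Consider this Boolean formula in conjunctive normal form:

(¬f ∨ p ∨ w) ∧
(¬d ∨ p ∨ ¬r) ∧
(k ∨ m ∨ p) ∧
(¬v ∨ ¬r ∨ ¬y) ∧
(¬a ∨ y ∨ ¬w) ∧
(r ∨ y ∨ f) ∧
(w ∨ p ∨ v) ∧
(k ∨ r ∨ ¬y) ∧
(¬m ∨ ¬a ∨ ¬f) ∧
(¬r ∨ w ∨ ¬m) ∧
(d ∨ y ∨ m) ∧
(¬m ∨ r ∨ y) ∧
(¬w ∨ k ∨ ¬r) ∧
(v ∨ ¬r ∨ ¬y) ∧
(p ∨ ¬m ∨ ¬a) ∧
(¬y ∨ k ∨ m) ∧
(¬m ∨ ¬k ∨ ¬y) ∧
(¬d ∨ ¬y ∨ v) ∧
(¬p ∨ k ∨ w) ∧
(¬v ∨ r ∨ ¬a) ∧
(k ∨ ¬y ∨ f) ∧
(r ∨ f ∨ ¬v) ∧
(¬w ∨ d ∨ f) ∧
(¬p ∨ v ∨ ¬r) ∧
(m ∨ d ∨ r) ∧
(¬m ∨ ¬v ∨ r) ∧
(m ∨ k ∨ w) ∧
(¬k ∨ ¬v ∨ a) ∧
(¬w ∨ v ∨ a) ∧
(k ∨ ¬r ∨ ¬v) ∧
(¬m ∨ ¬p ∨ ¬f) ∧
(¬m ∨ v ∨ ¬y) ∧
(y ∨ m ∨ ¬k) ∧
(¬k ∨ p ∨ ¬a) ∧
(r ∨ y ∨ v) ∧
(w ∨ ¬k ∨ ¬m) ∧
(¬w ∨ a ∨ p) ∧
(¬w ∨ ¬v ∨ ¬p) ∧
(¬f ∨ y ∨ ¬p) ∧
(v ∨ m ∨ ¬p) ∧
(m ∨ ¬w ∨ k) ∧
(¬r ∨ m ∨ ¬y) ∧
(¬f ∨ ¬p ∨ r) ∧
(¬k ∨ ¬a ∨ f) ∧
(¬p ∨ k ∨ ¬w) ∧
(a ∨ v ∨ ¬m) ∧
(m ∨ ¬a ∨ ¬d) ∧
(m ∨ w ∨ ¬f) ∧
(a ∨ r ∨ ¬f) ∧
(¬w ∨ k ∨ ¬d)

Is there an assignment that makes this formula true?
No

No, the formula is not satisfiable.

No assignment of truth values to the variables can make all 50 clauses true simultaneously.

The formula is UNSAT (unsatisfiable).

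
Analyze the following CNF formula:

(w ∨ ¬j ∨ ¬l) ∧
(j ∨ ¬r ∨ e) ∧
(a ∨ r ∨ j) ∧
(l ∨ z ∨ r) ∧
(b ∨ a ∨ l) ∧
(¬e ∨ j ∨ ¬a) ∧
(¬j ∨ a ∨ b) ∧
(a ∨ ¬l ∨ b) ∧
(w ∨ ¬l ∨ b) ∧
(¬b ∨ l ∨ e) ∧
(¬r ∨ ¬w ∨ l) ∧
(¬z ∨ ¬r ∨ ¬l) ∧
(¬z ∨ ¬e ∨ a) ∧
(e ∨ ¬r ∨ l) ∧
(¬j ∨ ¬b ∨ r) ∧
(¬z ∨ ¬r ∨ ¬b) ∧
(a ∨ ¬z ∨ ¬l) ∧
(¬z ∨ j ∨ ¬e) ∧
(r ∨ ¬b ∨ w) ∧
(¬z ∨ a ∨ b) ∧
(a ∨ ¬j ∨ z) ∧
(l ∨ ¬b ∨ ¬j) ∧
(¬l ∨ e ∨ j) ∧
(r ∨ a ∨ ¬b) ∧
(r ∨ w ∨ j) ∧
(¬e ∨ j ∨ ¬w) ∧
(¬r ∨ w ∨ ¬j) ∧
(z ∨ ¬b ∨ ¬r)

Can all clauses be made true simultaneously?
Yes

Yes, the formula is satisfiable.

One satisfying assignment is: b=False, r=False, l=False, a=True, z=True, j=False, e=False, w=True

Verification: With this assignment, all 28 clauses evaluate to true.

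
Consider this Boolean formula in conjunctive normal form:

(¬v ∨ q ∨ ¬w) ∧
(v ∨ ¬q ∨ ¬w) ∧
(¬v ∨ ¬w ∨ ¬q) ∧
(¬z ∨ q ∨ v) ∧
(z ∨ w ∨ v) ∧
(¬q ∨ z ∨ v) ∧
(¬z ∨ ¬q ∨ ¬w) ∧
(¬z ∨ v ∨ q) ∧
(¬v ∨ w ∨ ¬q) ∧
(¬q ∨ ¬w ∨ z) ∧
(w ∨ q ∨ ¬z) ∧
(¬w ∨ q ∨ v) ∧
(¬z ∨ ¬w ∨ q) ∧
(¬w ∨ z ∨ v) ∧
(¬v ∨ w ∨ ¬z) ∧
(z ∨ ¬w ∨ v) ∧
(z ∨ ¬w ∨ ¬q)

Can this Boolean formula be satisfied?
Yes

Yes, the formula is satisfiable.

One satisfying assignment is: w=False, q=False, z=False, v=True

Verification: With this assignment, all 17 clauses evaluate to true.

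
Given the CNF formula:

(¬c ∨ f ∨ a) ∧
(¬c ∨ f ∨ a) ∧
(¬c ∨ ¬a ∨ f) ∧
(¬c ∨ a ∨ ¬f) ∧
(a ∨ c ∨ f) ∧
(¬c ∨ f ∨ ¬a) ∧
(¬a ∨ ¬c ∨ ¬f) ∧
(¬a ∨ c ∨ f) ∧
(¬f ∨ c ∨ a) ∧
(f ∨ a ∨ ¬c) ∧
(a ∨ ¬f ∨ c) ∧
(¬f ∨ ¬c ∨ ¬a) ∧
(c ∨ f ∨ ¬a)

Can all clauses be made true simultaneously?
Yes

Yes, the formula is satisfiable.

One satisfying assignment is: a=True, f=True, c=False

Verification: With this assignment, all 13 clauses evaluate to true.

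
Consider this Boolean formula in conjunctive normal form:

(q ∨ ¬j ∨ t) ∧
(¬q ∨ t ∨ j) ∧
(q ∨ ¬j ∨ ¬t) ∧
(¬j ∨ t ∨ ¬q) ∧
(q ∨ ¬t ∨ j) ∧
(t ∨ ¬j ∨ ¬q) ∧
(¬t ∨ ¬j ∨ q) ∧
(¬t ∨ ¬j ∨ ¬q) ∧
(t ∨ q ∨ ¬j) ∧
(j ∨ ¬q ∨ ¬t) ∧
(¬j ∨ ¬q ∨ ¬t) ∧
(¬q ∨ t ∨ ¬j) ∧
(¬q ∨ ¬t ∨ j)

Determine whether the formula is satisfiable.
Yes

Yes, the formula is satisfiable.

One satisfying assignment is: t=False, j=False, q=False

Verification: With this assignment, all 13 clauses evaluate to true.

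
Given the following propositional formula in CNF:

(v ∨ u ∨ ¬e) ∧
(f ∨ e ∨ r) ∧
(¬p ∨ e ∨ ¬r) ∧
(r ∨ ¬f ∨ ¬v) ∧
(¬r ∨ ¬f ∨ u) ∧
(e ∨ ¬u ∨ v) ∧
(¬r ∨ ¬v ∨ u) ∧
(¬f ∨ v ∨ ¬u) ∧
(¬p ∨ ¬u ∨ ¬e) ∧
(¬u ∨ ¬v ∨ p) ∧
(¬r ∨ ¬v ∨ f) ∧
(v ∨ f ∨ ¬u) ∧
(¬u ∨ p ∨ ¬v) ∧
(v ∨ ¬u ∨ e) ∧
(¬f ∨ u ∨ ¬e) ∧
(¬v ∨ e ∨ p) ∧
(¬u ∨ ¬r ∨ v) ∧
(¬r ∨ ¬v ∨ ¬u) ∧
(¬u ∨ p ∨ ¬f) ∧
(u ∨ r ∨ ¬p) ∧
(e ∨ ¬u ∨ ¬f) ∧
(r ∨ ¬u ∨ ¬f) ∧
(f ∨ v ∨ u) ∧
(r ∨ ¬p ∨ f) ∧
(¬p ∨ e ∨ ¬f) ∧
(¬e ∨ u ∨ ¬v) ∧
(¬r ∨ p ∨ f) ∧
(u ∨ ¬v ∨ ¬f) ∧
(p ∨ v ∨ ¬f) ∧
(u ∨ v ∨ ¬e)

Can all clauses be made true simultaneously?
No

No, the formula is not satisfiable.

No assignment of truth values to the variables can make all 30 clauses true simultaneously.

The formula is UNSAT (unsatisfiable).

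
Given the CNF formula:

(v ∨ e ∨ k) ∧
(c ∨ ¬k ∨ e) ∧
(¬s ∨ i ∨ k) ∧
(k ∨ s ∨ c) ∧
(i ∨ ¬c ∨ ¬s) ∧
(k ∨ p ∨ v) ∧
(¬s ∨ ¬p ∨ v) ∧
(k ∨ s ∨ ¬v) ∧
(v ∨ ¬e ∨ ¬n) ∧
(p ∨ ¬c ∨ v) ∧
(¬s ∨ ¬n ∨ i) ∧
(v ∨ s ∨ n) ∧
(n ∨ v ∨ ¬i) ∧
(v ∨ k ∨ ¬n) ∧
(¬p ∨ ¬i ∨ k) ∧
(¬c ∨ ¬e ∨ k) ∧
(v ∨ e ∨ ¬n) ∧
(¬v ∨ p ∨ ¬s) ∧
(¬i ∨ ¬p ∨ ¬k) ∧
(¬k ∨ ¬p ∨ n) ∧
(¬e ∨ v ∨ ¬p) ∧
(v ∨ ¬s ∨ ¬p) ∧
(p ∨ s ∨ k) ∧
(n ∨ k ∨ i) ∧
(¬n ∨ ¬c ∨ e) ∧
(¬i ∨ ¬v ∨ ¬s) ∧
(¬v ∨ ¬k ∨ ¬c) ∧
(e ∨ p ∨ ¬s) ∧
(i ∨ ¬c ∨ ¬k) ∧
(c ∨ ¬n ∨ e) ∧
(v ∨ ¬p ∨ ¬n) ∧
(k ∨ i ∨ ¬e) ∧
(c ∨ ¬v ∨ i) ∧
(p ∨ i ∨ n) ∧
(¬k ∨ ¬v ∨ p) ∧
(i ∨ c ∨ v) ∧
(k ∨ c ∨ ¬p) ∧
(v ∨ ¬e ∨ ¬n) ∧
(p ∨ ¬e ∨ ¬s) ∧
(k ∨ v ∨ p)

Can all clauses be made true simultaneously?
No

No, the formula is not satisfiable.

No assignment of truth values to the variables can make all 40 clauses true simultaneously.

The formula is UNSAT (unsatisfiable).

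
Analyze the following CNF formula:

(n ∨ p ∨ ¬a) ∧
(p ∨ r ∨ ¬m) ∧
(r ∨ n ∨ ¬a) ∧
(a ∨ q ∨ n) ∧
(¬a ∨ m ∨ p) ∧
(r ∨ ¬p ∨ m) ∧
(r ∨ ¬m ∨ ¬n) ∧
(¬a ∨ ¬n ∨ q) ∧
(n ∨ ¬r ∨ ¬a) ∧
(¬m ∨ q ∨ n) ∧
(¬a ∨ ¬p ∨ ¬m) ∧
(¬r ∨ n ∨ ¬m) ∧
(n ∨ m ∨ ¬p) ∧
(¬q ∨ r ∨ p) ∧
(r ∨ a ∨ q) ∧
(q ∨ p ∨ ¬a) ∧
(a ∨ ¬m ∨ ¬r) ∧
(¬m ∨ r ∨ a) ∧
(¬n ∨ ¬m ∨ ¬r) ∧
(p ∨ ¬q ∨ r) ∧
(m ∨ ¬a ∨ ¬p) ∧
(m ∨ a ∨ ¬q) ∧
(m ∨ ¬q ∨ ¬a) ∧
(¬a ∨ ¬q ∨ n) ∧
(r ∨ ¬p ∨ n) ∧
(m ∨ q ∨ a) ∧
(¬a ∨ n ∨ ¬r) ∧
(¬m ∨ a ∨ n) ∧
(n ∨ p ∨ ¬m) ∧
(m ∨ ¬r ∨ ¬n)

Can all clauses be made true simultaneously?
No

No, the formula is not satisfiable.

No assignment of truth values to the variables can make all 30 clauses true simultaneously.

The formula is UNSAT (unsatisfiable).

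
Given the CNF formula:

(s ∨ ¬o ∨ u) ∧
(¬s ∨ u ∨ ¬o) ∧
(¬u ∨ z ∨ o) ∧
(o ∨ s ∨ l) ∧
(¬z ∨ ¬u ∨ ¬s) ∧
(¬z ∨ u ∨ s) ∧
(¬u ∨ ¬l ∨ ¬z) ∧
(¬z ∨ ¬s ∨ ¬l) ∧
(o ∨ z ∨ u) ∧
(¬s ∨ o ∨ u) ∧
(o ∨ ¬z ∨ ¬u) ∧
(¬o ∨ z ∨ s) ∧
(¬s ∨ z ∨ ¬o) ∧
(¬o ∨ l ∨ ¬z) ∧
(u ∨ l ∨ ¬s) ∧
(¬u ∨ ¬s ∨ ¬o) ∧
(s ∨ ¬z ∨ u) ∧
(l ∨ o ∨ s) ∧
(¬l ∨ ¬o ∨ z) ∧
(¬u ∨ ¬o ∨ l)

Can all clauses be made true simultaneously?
No

No, the formula is not satisfiable.

No assignment of truth values to the variables can make all 20 clauses true simultaneously.

The formula is UNSAT (unsatisfiable).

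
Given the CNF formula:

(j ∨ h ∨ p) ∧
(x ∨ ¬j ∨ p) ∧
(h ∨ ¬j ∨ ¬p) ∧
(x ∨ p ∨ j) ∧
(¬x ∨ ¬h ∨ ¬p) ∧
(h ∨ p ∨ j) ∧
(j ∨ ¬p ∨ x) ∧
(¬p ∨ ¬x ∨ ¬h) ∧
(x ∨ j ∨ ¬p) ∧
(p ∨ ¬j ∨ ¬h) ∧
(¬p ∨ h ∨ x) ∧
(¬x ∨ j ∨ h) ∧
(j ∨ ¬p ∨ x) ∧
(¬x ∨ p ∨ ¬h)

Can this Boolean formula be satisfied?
Yes

Yes, the formula is satisfiable.

One satisfying assignment is: j=True, x=False, p=True, h=True

Verification: With this assignment, all 14 clauses evaluate to true.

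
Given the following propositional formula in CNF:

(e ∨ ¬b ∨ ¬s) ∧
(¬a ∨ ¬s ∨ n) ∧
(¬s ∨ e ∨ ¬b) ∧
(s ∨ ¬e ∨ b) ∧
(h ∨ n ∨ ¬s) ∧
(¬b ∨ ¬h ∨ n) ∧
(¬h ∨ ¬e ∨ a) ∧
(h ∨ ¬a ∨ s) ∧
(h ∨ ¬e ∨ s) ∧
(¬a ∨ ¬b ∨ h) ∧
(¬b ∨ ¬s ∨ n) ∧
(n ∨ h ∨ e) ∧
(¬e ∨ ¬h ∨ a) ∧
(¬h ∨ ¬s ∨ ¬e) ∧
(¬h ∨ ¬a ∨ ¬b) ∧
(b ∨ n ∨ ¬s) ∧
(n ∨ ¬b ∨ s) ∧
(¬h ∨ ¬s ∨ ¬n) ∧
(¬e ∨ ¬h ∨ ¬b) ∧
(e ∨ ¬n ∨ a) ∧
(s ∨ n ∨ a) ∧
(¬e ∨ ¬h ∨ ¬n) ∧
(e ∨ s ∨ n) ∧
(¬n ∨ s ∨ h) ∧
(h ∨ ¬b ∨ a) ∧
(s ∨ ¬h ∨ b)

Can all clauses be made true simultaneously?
Yes

Yes, the formula is satisfiable.

One satisfying assignment is: h=False, b=False, a=True, n=True, e=False, s=True

Verification: With this assignment, all 26 clauses evaluate to true.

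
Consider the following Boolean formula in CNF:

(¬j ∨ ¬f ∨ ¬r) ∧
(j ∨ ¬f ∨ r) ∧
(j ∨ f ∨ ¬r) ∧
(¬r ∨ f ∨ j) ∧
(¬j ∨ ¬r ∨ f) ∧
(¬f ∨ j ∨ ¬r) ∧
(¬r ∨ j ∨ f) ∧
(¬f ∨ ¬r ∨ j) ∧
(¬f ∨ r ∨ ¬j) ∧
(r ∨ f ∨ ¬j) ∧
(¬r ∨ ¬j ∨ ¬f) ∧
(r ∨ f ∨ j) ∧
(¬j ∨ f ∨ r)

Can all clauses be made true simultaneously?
No

No, the formula is not satisfiable.

No assignment of truth values to the variables can make all 13 clauses true simultaneously.

The formula is UNSAT (unsatisfiable).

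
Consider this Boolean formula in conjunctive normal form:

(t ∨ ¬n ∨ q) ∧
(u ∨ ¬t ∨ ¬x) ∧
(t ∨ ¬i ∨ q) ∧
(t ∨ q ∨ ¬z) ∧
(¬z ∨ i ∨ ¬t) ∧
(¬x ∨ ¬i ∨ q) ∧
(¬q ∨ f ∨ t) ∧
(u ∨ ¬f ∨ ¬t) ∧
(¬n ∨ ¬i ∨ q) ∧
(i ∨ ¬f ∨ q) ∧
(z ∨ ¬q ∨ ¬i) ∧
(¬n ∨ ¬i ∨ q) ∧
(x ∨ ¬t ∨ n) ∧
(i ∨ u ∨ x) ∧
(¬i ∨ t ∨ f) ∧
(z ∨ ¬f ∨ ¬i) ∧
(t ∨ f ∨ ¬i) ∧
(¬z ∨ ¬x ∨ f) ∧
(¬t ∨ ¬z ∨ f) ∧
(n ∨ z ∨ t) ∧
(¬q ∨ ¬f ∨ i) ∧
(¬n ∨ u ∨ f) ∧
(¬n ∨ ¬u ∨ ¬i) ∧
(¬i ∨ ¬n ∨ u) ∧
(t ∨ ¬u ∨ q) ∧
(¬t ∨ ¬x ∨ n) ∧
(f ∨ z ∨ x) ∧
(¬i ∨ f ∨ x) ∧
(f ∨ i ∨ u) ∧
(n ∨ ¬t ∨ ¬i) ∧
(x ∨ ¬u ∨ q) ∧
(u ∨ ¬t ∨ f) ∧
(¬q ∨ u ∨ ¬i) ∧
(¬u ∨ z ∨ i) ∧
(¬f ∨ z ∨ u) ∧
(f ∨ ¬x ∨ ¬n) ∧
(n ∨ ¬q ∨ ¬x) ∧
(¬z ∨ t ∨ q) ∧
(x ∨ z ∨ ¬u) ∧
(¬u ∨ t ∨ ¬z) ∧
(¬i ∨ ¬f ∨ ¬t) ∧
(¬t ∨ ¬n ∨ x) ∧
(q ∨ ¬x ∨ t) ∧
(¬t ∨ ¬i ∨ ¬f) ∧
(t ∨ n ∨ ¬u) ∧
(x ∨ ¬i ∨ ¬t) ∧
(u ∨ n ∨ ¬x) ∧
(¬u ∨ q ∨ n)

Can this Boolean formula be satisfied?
No

No, the formula is not satisfiable.

No assignment of truth values to the variables can make all 48 clauses true simultaneously.

The formula is UNSAT (unsatisfiable).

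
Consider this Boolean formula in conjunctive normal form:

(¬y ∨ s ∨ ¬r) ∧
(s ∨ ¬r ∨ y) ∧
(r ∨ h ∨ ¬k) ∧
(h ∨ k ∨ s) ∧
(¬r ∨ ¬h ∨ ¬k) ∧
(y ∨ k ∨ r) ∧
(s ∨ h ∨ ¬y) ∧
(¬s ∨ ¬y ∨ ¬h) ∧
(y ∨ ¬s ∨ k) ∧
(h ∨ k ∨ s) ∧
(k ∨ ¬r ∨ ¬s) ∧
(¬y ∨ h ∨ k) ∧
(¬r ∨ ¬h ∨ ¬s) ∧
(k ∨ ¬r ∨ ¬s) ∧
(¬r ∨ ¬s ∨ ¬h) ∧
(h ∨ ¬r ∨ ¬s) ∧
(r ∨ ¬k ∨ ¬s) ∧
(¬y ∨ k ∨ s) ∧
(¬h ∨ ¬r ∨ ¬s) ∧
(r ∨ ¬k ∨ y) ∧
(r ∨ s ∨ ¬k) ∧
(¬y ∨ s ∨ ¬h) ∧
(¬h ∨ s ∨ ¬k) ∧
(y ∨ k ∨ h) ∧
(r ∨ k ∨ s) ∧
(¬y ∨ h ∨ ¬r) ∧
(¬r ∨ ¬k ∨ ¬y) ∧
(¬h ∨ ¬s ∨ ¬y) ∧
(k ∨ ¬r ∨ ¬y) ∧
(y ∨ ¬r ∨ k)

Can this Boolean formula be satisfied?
No

No, the formula is not satisfiable.

No assignment of truth values to the variables can make all 30 clauses true simultaneously.

The formula is UNSAT (unsatisfiable).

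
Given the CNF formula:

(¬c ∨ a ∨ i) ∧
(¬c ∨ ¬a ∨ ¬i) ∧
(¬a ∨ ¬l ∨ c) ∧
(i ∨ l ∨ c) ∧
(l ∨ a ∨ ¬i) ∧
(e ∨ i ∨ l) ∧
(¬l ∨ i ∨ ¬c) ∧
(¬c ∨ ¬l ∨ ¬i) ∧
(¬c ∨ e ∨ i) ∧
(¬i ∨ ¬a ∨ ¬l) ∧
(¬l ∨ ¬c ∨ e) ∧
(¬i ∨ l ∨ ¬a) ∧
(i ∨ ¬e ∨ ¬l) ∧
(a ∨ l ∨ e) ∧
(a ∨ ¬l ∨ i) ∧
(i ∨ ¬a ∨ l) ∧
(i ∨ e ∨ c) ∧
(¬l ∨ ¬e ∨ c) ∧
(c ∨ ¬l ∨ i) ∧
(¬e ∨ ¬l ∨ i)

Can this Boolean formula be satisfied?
Yes

Yes, the formula is satisfiable.

One satisfying assignment is: a=False, l=True, i=True, c=False, e=False

Verification: With this assignment, all 20 clauses evaluate to true.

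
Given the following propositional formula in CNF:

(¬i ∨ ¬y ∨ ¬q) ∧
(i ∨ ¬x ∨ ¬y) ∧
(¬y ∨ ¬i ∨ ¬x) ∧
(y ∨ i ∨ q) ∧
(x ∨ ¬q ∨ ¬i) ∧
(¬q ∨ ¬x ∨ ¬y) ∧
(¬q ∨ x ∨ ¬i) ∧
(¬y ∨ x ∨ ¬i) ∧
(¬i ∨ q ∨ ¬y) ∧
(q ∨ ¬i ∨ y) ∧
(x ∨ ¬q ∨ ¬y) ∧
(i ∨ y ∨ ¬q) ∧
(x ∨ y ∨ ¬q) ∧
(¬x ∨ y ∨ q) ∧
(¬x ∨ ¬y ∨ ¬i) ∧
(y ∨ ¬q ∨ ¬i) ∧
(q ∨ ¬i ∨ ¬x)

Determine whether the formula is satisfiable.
Yes

Yes, the formula is satisfiable.

One satisfying assignment is: i=False, q=False, y=True, x=False

Verification: With this assignment, all 17 clauses evaluate to true.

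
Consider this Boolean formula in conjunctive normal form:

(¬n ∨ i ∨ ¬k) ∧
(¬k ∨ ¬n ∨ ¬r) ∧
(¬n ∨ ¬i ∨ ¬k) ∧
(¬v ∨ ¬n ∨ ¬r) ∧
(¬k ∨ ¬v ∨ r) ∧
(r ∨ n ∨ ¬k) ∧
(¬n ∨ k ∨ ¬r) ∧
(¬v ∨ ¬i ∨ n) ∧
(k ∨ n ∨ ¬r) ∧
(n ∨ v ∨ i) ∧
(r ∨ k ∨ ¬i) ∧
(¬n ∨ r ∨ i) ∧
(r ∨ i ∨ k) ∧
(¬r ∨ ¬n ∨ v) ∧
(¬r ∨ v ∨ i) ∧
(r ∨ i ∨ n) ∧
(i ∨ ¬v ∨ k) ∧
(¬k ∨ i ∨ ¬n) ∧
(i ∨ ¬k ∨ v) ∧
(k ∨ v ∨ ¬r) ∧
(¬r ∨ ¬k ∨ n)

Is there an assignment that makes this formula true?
No

No, the formula is not satisfiable.

No assignment of truth values to the variables can make all 21 clauses true simultaneously.

The formula is UNSAT (unsatisfiable).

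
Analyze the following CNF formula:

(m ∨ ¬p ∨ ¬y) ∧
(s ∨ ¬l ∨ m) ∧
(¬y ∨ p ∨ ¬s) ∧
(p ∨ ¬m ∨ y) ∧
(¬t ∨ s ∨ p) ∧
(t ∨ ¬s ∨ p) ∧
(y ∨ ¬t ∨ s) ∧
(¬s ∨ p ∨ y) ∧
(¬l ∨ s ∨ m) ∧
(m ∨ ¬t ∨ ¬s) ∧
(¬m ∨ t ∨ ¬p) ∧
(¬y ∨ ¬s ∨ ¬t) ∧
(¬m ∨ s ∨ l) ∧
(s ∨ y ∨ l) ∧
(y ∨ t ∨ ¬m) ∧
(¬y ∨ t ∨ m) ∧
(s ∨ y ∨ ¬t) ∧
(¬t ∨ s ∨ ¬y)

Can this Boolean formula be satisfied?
Yes

Yes, the formula is satisfiable.

One satisfying assignment is: p=True, l=False, m=False, s=True, t=False, y=False

Verification: With this assignment, all 18 clauses evaluate to true.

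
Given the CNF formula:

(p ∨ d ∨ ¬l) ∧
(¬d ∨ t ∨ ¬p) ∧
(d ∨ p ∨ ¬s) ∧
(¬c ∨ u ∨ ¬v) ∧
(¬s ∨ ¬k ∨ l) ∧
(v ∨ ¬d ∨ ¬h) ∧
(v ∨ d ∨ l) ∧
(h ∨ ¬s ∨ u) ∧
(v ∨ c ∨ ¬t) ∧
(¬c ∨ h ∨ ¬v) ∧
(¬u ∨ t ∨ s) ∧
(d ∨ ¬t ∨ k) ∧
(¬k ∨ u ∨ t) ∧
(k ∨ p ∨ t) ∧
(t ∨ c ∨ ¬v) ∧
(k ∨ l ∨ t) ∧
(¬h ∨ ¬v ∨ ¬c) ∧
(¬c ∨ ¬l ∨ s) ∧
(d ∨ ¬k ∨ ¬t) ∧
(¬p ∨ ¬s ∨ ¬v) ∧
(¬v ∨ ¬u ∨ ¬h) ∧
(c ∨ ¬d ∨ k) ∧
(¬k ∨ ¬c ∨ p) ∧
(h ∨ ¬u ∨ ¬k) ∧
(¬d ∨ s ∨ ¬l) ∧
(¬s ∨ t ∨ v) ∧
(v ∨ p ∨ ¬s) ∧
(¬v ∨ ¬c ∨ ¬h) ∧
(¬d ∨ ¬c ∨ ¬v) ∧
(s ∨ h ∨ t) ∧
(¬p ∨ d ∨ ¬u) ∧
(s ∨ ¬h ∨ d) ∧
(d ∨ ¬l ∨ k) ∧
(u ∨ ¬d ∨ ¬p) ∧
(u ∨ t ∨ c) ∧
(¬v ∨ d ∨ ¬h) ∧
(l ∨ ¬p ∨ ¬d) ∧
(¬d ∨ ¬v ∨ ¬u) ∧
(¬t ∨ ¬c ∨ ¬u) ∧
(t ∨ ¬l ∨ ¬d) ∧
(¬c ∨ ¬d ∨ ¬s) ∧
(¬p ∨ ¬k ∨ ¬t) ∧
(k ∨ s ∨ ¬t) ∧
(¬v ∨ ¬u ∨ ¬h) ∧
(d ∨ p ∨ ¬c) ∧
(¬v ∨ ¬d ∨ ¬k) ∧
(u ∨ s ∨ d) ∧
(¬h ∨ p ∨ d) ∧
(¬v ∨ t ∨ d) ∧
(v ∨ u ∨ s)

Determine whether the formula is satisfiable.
No

No, the formula is not satisfiable.

No assignment of truth values to the variables can make all 50 clauses true simultaneously.

The formula is UNSAT (unsatisfiable).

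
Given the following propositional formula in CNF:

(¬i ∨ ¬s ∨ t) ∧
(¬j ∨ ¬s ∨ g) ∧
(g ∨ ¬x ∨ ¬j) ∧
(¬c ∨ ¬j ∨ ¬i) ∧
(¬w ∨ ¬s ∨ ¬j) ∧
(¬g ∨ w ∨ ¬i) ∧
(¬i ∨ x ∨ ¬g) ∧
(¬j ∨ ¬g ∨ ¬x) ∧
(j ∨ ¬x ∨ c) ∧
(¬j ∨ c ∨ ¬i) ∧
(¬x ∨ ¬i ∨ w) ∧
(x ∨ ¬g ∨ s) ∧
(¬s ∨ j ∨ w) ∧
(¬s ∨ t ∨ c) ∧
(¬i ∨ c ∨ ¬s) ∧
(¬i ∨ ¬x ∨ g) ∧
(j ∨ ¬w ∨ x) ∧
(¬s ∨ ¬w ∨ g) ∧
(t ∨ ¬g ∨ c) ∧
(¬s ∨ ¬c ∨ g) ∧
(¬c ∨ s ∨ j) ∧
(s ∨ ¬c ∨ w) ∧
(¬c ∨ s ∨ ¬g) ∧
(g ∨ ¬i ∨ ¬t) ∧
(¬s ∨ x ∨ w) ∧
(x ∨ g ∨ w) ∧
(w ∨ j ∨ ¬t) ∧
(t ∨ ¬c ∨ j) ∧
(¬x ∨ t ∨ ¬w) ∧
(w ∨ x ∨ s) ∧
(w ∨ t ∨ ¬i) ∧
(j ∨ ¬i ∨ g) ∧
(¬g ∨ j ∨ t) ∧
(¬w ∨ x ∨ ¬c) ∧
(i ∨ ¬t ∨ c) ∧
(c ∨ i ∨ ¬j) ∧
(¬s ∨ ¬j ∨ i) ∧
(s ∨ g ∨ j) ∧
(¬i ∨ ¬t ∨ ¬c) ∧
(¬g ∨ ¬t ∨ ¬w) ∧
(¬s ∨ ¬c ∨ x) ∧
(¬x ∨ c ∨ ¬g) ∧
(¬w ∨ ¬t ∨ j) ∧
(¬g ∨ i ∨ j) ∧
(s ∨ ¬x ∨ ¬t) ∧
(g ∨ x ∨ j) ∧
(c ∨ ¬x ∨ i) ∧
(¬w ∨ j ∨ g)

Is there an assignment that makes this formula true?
No

No, the formula is not satisfiable.

No assignment of truth values to the variables can make all 48 clauses true simultaneously.

The formula is UNSAT (unsatisfiable).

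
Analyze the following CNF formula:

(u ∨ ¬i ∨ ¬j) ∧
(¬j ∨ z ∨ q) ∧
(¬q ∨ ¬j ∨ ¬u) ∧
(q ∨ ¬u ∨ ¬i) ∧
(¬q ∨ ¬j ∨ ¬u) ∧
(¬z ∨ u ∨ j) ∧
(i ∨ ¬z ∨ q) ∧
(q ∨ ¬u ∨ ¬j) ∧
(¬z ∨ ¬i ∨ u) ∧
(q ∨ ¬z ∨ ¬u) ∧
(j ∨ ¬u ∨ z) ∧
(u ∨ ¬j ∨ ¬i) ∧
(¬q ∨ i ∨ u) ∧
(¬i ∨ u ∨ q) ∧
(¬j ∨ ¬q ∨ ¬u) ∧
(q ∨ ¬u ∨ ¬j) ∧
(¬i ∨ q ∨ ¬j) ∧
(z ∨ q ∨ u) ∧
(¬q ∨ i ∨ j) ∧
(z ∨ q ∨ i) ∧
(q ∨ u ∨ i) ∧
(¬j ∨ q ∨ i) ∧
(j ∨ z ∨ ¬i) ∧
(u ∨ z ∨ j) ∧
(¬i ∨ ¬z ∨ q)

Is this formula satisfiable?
Yes

Yes, the formula is satisfiable.

One satisfying assignment is: u=True, q=True, j=False, z=True, i=True

Verification: With this assignment, all 25 clauses evaluate to true.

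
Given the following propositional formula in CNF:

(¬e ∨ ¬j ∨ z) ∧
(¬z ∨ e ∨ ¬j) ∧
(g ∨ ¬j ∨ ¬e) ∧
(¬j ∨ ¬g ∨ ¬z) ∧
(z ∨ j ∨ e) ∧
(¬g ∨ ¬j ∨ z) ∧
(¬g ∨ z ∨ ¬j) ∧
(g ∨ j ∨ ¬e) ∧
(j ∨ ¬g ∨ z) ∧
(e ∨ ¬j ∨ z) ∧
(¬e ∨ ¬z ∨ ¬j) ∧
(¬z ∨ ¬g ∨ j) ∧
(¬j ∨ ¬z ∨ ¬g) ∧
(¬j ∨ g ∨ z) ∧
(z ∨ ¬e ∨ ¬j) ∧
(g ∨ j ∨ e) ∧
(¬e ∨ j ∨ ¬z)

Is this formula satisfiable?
No

No, the formula is not satisfiable.

No assignment of truth values to the variables can make all 17 clauses true simultaneously.

The formula is UNSAT (unsatisfiable).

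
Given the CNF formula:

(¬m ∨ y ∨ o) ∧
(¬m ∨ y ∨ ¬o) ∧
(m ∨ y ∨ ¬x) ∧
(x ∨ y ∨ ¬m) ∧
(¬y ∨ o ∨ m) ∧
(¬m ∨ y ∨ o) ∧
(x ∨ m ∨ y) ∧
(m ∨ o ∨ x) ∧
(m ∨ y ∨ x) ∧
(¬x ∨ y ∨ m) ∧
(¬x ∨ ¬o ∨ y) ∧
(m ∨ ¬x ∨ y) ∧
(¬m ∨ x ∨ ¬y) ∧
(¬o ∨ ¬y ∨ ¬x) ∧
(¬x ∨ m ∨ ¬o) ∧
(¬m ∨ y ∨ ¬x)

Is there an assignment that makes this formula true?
Yes

Yes, the formula is satisfiable.

One satisfying assignment is: m=False, o=True, x=False, y=True

Verification: With this assignment, all 16 clauses evaluate to true.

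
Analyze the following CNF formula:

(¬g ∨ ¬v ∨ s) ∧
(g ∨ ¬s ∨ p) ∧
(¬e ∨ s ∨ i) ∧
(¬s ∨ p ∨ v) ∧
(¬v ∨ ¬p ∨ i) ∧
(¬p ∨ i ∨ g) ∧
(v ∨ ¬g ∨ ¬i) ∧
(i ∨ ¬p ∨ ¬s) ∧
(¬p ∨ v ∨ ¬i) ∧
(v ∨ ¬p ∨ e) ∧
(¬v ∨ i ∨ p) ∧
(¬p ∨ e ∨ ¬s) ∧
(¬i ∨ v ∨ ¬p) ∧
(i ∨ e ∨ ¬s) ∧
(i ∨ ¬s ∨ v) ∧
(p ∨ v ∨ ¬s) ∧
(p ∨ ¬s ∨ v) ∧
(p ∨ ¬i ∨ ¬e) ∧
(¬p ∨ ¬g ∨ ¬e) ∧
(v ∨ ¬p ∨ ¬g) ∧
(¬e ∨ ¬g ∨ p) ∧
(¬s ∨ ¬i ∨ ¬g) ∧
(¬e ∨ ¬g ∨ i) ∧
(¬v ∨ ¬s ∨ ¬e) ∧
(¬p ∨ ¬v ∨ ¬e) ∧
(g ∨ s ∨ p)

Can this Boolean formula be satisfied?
Yes

Yes, the formula is satisfiable.

One satisfying assignment is: v=False, i=False, s=False, g=True, p=False, e=False

Verification: With this assignment, all 26 clauses evaluate to true.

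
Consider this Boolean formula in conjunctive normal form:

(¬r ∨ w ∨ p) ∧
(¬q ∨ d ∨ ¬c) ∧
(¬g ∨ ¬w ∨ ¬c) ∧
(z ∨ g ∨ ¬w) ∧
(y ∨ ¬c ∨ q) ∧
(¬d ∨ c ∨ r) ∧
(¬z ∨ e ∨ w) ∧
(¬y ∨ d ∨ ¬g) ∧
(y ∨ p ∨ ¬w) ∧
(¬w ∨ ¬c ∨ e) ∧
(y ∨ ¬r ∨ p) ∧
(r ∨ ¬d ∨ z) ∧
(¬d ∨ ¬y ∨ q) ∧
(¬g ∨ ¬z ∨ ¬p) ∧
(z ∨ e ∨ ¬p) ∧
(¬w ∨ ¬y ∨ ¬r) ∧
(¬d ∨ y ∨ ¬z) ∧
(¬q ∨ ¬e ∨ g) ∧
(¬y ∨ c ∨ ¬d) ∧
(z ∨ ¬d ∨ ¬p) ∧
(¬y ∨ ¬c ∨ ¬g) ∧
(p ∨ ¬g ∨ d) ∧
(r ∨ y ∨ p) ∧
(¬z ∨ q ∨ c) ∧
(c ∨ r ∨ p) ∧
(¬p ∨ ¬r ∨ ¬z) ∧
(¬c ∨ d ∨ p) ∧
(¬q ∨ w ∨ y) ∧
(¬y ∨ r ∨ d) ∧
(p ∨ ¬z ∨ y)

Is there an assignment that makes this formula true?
Yes

Yes, the formula is satisfiable.

One satisfying assignment is: d=False, z=False, e=True, w=False, y=False, r=False, c=False, q=False, p=True, g=False

Verification: With this assignment, all 30 clauses evaluate to true.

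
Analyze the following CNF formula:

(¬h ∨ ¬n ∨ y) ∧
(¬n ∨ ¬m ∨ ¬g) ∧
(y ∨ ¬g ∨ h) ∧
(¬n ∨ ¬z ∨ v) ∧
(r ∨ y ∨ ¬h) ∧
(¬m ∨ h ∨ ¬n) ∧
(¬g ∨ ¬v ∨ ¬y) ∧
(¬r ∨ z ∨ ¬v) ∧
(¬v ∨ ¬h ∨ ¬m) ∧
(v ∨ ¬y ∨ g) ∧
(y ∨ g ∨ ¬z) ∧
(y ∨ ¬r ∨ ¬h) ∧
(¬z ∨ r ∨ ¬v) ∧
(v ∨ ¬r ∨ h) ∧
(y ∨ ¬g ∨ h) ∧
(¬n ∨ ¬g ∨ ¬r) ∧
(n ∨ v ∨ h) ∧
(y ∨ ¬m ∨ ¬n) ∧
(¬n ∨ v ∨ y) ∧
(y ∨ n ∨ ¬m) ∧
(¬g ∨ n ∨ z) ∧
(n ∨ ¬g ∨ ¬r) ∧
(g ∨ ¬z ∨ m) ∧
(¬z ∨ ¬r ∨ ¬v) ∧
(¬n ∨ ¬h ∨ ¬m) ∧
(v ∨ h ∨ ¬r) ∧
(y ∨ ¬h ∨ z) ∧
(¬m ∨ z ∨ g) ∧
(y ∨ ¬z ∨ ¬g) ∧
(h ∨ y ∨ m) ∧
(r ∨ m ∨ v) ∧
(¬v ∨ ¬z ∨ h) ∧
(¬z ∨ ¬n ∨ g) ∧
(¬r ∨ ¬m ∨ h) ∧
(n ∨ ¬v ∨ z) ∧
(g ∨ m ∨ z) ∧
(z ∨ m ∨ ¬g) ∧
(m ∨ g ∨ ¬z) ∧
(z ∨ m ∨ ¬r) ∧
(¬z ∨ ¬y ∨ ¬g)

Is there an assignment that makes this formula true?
No

No, the formula is not satisfiable.

No assignment of truth values to the variables can make all 40 clauses true simultaneously.

The formula is UNSAT (unsatisfiable).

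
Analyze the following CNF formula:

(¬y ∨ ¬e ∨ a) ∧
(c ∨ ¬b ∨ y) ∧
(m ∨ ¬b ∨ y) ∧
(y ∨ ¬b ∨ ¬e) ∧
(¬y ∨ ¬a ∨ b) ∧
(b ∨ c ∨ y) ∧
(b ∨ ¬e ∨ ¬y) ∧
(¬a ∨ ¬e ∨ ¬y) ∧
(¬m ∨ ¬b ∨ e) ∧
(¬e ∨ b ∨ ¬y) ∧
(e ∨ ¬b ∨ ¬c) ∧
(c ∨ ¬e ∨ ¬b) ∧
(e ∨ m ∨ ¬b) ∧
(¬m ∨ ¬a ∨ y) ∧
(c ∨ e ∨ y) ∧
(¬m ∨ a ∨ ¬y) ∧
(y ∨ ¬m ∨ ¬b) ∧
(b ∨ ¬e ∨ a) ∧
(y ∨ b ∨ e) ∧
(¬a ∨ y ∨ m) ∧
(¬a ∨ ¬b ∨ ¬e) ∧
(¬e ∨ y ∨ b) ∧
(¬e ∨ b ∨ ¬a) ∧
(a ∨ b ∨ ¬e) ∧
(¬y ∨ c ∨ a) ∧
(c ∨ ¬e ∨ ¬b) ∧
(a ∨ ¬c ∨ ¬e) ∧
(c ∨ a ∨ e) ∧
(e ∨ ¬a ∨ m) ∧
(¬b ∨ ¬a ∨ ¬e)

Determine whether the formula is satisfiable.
Yes

Yes, the formula is satisfiable.

One satisfying assignment is: a=False, e=False, c=True, b=False, y=True, m=False

Verification: With this assignment, all 30 clauses evaluate to true.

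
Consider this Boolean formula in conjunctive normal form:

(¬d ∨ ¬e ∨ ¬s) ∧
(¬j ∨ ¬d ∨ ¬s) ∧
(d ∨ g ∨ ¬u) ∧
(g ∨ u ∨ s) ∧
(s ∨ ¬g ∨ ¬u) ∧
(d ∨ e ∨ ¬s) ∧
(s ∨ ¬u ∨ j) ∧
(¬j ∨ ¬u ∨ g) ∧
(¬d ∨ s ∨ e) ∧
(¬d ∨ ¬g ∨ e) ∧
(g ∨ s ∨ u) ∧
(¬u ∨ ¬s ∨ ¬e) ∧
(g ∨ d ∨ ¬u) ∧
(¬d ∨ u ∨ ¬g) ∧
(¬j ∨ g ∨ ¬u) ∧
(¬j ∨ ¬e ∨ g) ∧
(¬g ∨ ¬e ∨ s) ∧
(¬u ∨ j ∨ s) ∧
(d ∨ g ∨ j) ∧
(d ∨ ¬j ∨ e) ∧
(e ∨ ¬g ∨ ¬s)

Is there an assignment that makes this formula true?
Yes

Yes, the formula is satisfiable.

One satisfying assignment is: s=True, g=False, u=False, e=False, j=False, d=True

Verification: With this assignment, all 21 clauses evaluate to true.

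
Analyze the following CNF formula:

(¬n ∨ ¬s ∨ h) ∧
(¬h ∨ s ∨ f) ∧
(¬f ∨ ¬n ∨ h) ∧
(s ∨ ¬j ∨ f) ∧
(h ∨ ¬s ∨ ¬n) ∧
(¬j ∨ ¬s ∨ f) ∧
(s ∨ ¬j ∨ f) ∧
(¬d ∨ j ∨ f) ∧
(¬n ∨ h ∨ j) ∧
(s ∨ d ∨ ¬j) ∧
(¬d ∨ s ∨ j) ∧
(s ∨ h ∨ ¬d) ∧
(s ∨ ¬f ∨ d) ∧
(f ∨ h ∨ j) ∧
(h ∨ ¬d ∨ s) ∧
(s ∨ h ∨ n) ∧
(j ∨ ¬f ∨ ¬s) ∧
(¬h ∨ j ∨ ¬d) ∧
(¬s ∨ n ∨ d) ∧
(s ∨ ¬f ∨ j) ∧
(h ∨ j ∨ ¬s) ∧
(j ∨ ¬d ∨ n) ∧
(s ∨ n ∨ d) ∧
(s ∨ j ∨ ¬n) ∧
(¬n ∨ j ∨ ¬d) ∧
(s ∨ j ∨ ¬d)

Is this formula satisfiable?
Yes

Yes, the formula is satisfiable.

One satisfying assignment is: d=False, h=True, n=True, s=True, f=False, j=False

Verification: With this assignment, all 26 clauses evaluate to true.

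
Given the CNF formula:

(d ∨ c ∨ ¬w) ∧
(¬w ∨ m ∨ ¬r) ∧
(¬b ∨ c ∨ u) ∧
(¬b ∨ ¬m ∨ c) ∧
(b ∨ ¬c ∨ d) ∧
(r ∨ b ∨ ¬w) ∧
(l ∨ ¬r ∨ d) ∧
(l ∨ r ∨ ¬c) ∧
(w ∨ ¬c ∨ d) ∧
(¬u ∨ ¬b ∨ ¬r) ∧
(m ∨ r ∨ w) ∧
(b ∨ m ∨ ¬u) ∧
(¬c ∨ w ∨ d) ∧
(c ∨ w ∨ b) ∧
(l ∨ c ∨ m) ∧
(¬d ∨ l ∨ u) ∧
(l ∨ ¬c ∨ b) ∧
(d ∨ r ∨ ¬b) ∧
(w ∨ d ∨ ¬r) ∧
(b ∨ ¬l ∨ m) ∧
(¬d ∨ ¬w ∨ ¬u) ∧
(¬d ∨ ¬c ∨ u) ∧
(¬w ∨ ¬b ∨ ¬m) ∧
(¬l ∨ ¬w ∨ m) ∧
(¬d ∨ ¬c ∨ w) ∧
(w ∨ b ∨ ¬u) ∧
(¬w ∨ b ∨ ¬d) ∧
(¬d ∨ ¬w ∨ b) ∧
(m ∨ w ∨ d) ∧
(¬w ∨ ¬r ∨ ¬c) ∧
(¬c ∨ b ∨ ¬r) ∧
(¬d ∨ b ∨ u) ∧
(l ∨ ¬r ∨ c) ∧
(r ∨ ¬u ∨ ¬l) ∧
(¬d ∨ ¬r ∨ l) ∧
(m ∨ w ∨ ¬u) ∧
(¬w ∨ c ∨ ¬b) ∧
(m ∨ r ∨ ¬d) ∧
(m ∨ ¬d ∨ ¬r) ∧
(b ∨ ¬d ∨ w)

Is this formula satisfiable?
No

No, the formula is not satisfiable.

No assignment of truth values to the variables can make all 40 clauses true simultaneously.

The formula is UNSAT (unsatisfiable).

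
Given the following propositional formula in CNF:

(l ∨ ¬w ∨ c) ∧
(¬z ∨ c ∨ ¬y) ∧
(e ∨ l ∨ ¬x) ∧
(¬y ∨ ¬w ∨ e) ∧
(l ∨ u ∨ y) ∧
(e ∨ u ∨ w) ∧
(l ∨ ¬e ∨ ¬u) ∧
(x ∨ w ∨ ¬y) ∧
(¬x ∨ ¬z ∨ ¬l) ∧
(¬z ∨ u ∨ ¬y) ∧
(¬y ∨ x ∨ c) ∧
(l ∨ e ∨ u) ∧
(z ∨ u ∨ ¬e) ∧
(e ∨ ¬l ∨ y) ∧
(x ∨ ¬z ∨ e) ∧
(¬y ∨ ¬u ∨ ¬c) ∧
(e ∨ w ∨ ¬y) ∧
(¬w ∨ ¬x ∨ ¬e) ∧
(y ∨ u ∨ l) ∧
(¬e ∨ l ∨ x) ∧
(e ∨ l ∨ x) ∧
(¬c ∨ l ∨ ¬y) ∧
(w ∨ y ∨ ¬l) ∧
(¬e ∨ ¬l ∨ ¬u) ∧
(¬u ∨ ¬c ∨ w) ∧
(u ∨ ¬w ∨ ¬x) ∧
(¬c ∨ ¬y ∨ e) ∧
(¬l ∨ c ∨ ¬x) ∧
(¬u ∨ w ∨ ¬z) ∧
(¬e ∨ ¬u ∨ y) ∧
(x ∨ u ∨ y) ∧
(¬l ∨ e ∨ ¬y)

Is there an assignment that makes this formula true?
No

No, the formula is not satisfiable.

No assignment of truth values to the variables can make all 32 clauses true simultaneously.

The formula is UNSAT (unsatisfiable).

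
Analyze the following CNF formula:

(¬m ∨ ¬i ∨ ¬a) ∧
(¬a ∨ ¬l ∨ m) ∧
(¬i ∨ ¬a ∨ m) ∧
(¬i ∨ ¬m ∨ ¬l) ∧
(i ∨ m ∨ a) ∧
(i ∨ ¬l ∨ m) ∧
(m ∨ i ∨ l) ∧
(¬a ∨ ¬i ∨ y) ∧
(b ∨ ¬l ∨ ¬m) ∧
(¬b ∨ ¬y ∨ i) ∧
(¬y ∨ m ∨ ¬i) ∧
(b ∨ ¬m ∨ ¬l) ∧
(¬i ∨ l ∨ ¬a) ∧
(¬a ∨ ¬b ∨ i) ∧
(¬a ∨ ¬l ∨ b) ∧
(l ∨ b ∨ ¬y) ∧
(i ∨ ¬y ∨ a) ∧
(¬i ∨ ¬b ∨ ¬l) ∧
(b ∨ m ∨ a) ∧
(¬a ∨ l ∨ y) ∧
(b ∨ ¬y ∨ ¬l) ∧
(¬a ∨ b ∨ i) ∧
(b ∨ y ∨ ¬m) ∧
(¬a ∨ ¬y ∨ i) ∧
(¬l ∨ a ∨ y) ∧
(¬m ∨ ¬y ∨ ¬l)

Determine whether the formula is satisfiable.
Yes

Yes, the formula is satisfiable.

One satisfying assignment is: a=False, m=False, l=False, b=True, y=False, i=True

Verification: With this assignment, all 26 clauses evaluate to true.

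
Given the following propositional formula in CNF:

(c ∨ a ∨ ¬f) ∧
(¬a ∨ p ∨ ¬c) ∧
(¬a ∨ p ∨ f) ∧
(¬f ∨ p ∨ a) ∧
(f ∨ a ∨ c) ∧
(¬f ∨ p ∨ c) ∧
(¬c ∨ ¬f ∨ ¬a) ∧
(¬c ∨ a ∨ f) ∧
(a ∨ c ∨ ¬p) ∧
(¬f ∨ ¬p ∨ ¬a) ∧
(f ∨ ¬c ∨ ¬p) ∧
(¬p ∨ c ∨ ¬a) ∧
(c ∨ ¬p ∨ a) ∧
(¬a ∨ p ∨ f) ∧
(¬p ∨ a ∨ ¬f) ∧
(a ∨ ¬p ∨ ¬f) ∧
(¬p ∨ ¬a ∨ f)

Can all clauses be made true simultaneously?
No

No, the formula is not satisfiable.

No assignment of truth values to the variables can make all 17 clauses true simultaneously.

The formula is UNSAT (unsatisfiable).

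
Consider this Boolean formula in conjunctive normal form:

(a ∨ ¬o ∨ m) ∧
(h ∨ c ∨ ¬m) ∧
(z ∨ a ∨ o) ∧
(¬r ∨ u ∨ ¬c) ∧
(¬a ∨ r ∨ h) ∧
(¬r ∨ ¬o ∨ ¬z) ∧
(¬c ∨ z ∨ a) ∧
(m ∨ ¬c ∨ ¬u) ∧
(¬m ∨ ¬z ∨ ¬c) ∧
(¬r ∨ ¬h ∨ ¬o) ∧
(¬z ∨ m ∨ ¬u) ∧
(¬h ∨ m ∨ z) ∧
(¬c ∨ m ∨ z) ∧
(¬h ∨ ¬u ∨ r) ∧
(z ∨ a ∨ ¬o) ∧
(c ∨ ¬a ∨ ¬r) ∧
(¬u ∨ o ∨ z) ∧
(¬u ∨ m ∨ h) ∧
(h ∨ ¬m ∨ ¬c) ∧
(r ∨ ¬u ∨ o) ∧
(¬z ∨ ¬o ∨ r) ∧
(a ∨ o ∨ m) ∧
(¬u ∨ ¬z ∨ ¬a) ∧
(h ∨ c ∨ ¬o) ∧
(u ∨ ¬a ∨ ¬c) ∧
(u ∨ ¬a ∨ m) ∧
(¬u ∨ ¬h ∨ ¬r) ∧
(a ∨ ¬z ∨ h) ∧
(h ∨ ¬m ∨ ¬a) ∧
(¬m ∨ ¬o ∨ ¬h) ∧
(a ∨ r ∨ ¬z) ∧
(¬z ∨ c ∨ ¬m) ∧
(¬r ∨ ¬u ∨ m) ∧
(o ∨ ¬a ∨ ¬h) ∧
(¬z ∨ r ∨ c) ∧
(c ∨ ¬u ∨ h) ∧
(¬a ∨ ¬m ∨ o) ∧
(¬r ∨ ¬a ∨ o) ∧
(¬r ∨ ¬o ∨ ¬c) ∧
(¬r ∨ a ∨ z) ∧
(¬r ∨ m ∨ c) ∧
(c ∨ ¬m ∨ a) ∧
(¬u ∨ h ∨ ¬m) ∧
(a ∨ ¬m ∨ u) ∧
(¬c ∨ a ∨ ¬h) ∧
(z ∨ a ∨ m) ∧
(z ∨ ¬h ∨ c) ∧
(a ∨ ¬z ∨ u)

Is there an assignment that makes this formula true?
No

No, the formula is not satisfiable.

No assignment of truth values to the variables can make all 48 clauses true simultaneously.

The formula is UNSAT (unsatisfiable).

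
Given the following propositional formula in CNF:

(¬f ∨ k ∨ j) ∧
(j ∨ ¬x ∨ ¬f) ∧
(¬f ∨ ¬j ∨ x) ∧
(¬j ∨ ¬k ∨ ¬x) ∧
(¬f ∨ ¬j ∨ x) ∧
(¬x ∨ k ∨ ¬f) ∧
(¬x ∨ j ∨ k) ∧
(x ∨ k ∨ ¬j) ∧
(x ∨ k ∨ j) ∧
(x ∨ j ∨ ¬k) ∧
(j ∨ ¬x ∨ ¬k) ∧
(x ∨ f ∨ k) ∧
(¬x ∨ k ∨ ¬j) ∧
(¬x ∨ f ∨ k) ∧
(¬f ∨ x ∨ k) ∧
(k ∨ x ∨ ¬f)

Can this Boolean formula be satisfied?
Yes

Yes, the formula is satisfiable.

One satisfying assignment is: f=False, x=False, j=True, k=True

Verification: With this assignment, all 16 clauses evaluate to true.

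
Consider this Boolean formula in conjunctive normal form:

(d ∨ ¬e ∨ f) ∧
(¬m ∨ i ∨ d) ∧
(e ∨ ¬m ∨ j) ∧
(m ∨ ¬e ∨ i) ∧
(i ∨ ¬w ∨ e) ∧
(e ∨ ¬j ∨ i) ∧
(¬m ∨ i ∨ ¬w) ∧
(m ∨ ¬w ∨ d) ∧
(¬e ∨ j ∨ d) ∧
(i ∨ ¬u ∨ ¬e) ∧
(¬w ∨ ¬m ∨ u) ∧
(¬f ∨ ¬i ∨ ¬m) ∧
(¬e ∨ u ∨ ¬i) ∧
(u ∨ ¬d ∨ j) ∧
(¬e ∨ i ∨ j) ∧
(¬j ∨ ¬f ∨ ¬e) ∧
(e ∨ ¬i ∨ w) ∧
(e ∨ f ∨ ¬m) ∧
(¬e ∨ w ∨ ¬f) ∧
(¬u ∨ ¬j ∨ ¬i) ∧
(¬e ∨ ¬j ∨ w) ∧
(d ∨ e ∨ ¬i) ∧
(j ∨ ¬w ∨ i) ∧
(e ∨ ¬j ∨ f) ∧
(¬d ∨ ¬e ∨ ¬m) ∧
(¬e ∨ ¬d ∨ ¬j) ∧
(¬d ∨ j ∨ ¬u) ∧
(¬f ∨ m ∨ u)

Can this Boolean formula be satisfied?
Yes

Yes, the formula is satisfiable.

One satisfying assignment is: d=False, f=False, e=False, m=False, j=False, u=False, i=False, w=False

Verification: With this assignment, all 28 clauses evaluate to true.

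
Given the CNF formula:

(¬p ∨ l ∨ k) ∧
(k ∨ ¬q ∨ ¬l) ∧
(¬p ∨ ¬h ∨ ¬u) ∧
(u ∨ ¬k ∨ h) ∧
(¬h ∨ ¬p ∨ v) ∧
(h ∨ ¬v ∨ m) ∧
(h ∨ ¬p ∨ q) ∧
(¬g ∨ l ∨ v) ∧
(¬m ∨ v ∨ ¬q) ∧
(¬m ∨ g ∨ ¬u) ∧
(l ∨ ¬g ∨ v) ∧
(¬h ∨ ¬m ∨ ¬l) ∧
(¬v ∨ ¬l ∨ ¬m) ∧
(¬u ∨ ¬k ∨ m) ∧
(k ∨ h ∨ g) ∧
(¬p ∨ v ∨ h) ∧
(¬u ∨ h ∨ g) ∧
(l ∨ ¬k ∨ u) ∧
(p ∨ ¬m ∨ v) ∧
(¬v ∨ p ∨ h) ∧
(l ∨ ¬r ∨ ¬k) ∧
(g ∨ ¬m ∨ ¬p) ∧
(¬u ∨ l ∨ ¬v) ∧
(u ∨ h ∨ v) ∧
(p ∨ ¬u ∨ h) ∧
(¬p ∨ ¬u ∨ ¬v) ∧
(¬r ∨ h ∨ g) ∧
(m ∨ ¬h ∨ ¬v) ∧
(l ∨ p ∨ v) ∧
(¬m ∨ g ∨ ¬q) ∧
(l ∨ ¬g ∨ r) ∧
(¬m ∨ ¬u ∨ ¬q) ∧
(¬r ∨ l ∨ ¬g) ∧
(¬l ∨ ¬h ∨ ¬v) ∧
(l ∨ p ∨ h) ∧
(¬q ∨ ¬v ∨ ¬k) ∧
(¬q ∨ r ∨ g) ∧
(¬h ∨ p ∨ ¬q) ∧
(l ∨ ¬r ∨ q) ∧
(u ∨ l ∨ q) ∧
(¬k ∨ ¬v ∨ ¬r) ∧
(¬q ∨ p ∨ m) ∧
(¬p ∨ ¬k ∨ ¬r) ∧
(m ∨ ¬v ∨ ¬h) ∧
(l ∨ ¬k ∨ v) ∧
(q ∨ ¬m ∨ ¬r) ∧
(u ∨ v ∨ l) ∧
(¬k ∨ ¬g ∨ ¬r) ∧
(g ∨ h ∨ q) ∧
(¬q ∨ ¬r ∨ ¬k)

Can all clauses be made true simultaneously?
Yes

Yes, the formula is satisfiable.

One satisfying assignment is: h=True, m=False, g=False, l=True, q=False, r=False, u=False, p=False, k=False, v=False

Verification: With this assignment, all 50 clauses evaluate to true.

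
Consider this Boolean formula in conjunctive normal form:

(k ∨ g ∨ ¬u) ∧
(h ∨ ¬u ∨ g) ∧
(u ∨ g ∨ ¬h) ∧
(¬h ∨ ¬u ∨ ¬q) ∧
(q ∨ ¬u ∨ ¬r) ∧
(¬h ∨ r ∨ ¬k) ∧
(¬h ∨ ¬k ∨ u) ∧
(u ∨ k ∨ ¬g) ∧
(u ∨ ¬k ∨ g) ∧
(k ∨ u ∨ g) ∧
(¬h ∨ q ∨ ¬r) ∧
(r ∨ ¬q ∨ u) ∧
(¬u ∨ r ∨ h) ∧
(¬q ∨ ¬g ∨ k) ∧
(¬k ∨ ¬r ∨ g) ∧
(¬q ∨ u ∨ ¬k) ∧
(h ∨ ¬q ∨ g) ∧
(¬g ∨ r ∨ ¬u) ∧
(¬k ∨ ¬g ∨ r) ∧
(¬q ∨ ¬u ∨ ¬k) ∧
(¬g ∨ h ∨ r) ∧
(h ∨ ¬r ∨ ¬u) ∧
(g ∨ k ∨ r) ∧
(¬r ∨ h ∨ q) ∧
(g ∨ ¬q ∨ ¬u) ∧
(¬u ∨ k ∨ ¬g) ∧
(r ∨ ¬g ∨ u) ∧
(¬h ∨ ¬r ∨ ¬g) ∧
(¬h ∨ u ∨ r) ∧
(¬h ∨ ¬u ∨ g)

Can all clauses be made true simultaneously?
No

No, the formula is not satisfiable.

No assignment of truth values to the variables can make all 30 clauses true simultaneously.

The formula is UNSAT (unsatisfiable).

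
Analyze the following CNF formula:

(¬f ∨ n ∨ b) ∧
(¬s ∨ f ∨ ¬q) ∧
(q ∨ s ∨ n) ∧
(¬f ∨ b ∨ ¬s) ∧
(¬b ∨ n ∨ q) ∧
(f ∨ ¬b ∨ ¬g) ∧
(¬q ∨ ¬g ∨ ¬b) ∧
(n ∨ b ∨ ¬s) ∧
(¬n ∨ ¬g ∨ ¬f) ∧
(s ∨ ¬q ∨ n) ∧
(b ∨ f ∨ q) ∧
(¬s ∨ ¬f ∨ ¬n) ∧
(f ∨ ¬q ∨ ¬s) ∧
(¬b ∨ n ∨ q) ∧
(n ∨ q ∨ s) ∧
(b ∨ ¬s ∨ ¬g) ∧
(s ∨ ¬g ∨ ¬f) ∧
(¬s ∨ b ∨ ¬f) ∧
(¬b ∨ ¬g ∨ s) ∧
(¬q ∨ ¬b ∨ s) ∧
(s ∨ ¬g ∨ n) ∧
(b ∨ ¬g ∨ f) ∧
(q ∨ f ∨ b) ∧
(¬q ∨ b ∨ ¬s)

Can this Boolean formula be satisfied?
Yes

Yes, the formula is satisfiable.

One satisfying assignment is: n=True, q=False, s=False, f=False, b=True, g=False

Verification: With this assignment, all 24 clauses evaluate to true.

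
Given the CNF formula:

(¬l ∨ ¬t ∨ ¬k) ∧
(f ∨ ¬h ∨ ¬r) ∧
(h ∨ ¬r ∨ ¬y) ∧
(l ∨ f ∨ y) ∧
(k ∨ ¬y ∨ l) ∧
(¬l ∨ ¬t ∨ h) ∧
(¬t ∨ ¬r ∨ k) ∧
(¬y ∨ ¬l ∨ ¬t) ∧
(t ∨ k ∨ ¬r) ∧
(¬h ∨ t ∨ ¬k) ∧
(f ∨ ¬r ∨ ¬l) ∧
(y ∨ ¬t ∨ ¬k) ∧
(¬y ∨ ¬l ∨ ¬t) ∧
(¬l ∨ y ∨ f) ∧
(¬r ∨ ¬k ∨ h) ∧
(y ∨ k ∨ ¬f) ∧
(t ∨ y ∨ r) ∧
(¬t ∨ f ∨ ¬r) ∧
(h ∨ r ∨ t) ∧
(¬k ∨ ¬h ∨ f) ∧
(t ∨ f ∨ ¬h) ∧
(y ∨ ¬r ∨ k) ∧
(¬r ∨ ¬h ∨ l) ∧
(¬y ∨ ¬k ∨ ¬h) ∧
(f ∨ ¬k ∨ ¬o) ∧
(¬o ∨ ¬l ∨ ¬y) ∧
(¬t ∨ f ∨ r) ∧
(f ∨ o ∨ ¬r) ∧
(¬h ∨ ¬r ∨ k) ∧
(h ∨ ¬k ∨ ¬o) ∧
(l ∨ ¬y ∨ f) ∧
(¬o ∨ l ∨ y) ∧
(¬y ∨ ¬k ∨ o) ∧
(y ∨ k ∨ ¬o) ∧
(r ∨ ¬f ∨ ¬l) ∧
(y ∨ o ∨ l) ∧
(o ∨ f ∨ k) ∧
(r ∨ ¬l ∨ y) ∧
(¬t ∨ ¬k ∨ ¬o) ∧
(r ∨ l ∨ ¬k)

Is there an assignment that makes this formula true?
No

No, the formula is not satisfiable.

No assignment of truth values to the variables can make all 40 clauses true simultaneously.

The formula is UNSAT (unsatisfiable).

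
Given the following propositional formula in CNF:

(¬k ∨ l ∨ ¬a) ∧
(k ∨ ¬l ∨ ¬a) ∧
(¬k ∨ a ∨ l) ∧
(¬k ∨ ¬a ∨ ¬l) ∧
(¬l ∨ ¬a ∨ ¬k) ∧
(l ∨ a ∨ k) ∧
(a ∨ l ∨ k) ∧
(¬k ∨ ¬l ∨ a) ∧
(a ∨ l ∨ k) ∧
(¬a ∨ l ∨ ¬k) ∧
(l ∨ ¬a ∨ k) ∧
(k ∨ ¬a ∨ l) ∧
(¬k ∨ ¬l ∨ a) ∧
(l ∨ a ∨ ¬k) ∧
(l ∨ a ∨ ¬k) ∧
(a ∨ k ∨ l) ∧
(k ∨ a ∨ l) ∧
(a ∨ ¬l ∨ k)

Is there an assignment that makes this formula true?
No

No, the formula is not satisfiable.

No assignment of truth values to the variables can make all 18 clauses true simultaneously.

The formula is UNSAT (unsatisfiable).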